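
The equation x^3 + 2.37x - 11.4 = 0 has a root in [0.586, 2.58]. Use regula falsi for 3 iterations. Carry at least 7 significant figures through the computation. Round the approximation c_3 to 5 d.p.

False-position update: c = (a·f(b) − b·f(a))/(f(b) − f(a)); replace the endpoint whose sign matches f(c).
f(0.586000) = -9.809950, f(2.580000) = 11.888112
step 1: c = 1.487511, f(c) = -4.583200 < 0 → new bracket [1.487511, 2.580000]
step 2: c = 1.791500, f(c) = -1.404377 < 0 → new bracket [1.791500, 2.580000]
step 3: c = 1.874806, f(c) = -0.366953 < 0 → new bracket [1.874806, 2.580000]

1.87481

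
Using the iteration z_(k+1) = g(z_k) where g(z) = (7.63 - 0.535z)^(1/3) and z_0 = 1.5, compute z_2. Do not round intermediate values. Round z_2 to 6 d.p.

1.877203

z_1 = g(1.500000) = 1.897087
z_2 = g(1.897087) = 1.877203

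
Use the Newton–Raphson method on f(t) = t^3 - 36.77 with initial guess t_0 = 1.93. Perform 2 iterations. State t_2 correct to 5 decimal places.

3.63646

f'(t) = 3t^2
t_0 = 1.930000: f = -29.580943, f' = 11.174700 → t_1 = 1.930000 - (-29.580943)/(11.174700) = 4.577135
t_1 = 4.577135: f = 59.121752, f' = 62.850503 → t_2 = 4.577135 - (59.121752)/(62.850503) = 3.636463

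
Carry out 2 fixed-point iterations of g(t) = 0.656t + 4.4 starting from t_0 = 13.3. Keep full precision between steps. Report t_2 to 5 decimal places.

t_1 = g(13.300000) = 13.124800
t_2 = g(13.124800) = 13.009869

13.00987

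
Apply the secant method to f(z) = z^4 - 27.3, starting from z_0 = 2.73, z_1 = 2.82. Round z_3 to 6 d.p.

Secant update: z_(k+1) = z_k − f(z_k)·(z_k − z_(k-1))/(f(z_k) − f(z_(k-1))).
f(z_0) = 28.245718, f(z_1) = 35.940666
z_2 = 2.820000 - (35.940666)·(2.820000 - 2.730000)/(35.940666 - (28.245718)) = 2.399638; f(z_2) = 5.857613
z_3 = 2.399638 - (5.857613)·(2.399638 - 2.820000)/(5.857613 - (35.940666)) = 2.317788; f(z_3) = 1.559896

2.317788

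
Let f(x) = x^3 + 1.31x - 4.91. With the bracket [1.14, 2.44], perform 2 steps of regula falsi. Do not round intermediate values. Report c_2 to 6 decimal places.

f(1.140000) = -1.935056, f(2.440000) = 12.813184
step 1: c = 1.310568, f(c) = -0.942142 < 0 → new bracket [1.310568, 2.440000]
step 2: c = 1.387926, f(c) = -0.418204 < 0 → new bracket [1.387926, 2.440000]

1.387926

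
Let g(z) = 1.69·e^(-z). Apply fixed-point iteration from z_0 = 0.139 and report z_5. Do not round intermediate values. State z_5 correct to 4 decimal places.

z_1 = g(0.139000) = 1.470685
z_2 = g(1.470685) = 0.388308
z_3 = g(0.388308) = 1.146164
z_4 = g(1.146164) = 0.537173
z_5 = g(0.537173) = 0.987633

0.9876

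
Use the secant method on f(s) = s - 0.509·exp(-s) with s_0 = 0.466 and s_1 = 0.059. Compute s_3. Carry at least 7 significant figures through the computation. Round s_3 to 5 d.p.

0.35658

f(s_0) = 0.146599, f(s_1) = -0.420838
s_2 = 0.059000 - (-0.420838)·(0.059000 - 0.466000)/(-0.420838 - (0.146599)) = 0.360850; f(s_2) = 0.006035
s_3 = 0.360850 - (0.006035)·(0.360850 - 0.059000)/(0.006035 - (-0.420838)) = 0.356583; f(s_3) = 0.000250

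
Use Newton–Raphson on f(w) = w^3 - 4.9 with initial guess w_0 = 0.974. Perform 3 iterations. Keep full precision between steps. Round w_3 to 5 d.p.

1.71395

f'(w) = 3w^2
w_0 = 0.974000: f = -3.975990, f' = 2.846028 → w_1 = 0.974000 - (-3.975990)/(2.846028) = 2.371031
w_1 = 2.371031: f = 8.429435, f' = 16.865365 → w_2 = 2.371031 - (8.429435)/(16.865365) = 1.871224
w_2 = 1.871224: f = 1.652048, f' = 10.504434 → w_3 = 1.871224 - (1.652048)/(10.504434) = 1.713952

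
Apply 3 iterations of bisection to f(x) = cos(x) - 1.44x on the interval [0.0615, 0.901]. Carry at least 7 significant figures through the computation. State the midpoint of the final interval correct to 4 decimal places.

0.5337

f(0.061500) = 0.909549, f(0.901000) = -0.676614 (opposite signs)
step 1: m = 0.481250, f(m) = 0.193417 > 0 → root in [0.481250, 0.901000]
step 2: m = 0.691125, f(m) = -0.224691 < 0 → root in [0.481250, 0.691125]
step 3: m = 0.586187, f(m) = -0.011054 < 0 → root in [0.481250, 0.586187]
Midpoint of [0.481250, 0.586187] = 0.533719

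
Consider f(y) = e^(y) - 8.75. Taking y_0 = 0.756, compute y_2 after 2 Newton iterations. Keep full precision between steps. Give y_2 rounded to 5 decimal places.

Newton update: y ← y − f(y)/f'(y).
f'(y) = e^(y)
y_0 = 0.756000: f = -6.620260, f' = 2.129740 → y_1 = 0.756000 - (-6.620260)/(2.129740) = 3.864482
y_1 = 3.864482: f = 38.928585, f' = 47.678585 → y_2 = 3.864482 - (38.928585)/(47.678585) = 3.048003

3.04800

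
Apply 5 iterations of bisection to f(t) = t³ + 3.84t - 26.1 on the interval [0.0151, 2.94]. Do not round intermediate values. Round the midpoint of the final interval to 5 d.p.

f(0.015100) = -26.042013, f(2.940000) = 10.601784 (opposite signs)
step 1: m = 1.477550, f(m) = -17.200489 < 0 → root in [1.477550, 2.940000]
step 2: m = 2.208775, f(m) = -6.842382 < 0 → root in [2.208775, 2.940000]
step 3: m = 2.574388, f(m) = 0.847326 > 0 → root in [2.208775, 2.574388]
step 4: m = 2.391581, f(m) = -3.237294 < 0 → root in [2.391581, 2.574388]
step 5: m = 2.482984, f(m) = -1.257216 < 0 → root in [2.482984, 2.574388]
Midpoint of [2.482984, 2.574388] = 2.528686

2.52869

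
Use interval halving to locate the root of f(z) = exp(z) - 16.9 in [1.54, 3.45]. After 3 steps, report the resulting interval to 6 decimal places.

[2.733750, 2.972500]

f(1.540000) = -12.235410, f(3.450000) = 14.600392 (opposite signs)
step 1: m = 2.495000, f(m) = -4.778266 < 0 → root in [2.495000, 3.450000]
step 2: m = 2.972500, f(m) = 2.640710 > 0 → root in [2.495000, 2.972500]
step 3: m = 2.733750, f(m) = -1.509507 < 0 → root in [2.733750, 2.972500]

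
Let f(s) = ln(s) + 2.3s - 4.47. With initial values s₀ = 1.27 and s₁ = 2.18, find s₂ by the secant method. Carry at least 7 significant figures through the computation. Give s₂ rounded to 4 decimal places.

1.7227

f(s_0) = -1.309983, f(s_1) = 1.323325
s_2 = 2.180000 - (1.323325)·(2.180000 - 1.270000)/(1.323325 - (-1.309983)) = 1.722695; f(s_2) = 0.036088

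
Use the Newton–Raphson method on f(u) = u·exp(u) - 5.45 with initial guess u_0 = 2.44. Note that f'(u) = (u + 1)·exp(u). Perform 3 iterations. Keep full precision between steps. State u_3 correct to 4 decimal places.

Newton update: u ← u − f(u)/f'(u).
u_0 = 2.440000: f = 22.544219, f' = 39.467260 → u_1 = 2.440000 - (22.544219)/(39.467260) = 1.868787
u_1 = 1.868787: f = 6.660542, f' = 18.590971 → u_2 = 1.868787 - (6.660542)/(18.590971) = 1.510519
u_2 = 1.510519: f = 1.391266, f' = 11.370348 → u_3 = 1.510519 - (1.391266)/(11.370348) = 1.388160

1.3882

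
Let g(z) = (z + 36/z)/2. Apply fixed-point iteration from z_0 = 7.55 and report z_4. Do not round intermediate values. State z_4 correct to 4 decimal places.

6.0000

z_1 = g(7.550000) = 6.159106
z_2 = g(6.159106) = 6.002055
z_3 = g(6.002055) = 6.000000
z_4 = g(6.000000) = 6.000000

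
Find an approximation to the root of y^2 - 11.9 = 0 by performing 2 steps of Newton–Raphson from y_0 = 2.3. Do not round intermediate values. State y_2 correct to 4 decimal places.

f'(y) = 2y
y_0 = 2.300000: f = -6.610000, f' = 4.600000 → y_1 = 2.300000 - (-6.610000)/(4.600000) = 3.736957
y_1 = 3.736957: f = 2.064844, f' = 7.473913 → y_2 = 3.736957 - (2.064844)/(7.473913) = 3.460683

3.4607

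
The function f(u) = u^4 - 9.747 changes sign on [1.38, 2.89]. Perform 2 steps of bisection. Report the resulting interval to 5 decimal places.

[1.75750, 2.13500]

f(1.380000) = -6.120261, f(2.890000) = 60.010574 (opposite signs)
step 1: m = 2.135000, f(m) = 11.030415 > 0 → root in [1.380000, 2.135000]
step 2: m = 1.757500, f(m) = -0.206276 < 0 → root in [1.757500, 2.135000]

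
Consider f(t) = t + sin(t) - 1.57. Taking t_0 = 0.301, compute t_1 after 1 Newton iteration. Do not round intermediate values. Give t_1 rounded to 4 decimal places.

Newton update: t ← t − f(t)/f'(t).
f'(t) = 1 + cos(t)
t_0 = 0.301000: f = -0.972525, f' = 1.955040 → t_1 = 0.301000 - (-0.972525)/(1.955040) = 0.798445

0.7984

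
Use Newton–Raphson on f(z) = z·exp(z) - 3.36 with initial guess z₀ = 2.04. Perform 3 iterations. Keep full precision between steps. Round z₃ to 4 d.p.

1.1152

f'(z) = (z + 1)·exp(z)
z_0 = 2.040000: f = 12.328843, f' = 23.379452 → z_1 = 2.040000 - (12.328843)/(23.379452) = 1.512663
z_1 = 1.512663: f = 3.505681, f' = 11.404484 → z_2 = 1.512663 - (3.505681)/(11.404484) = 1.205268
z_2 = 1.205268: f = 0.662770, f' = 7.360424 → z_3 = 1.205268 - (0.662770)/(7.360424) = 1.115223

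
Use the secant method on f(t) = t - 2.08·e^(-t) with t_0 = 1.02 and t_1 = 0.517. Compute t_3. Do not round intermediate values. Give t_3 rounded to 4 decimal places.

Secant update: t_(k+1) = t_k − f(t_k)·(t_k − t_(k-1))/(f(t_k) − f(t_(k-1))).
f(t_0) = 0.269963, f(t_1) = -0.723318
t_2 = 0.517000 - (-0.723318)·(0.517000 - 1.020000)/(-0.723318 - (0.269963)) = 0.883290; f(t_2) = 0.023376
t_3 = 0.883290 - (0.023376)·(0.883290 - 0.517000)/(0.023376 - (-0.723318)) = 0.871823; f(t_3) = 0.001991

0.8718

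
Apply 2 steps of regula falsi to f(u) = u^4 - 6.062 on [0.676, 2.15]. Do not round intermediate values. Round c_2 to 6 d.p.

f(0.676000) = -5.853173, f(2.150000) = 15.305506
step 1: c = 1.083756, f(c) = -4.682487 < 0 → new bracket [1.083756, 2.150000]
step 2: c = 1.333540, f(c) = -2.899550 < 0 → new bracket [1.333540, 2.150000]

1.333540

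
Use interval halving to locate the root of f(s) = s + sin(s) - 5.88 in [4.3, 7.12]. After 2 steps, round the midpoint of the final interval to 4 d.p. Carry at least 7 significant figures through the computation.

6.0625

f(4.300000) = -2.496166, f(7.120000) = 1.982513 (opposite signs)
step 1: m = 5.710000, f(m) = -0.712311 < 0 → root in [5.710000, 7.120000]
step 2: m = 6.415000, f(m) = 0.666433 > 0 → root in [5.710000, 6.415000]
Midpoint of [5.710000, 6.415000] = 6.062500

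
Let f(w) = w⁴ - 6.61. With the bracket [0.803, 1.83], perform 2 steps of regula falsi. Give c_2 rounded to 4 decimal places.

1.5597

f(0.803000) = -6.194221, f(1.830000) = 4.605131
step 1: c = 1.392060, f(c) = -2.854812 < 0 → new bracket [1.392060, 1.830000]
step 2: c = 1.559653, f(c) = -0.692855 < 0 → new bracket [1.559653, 1.830000]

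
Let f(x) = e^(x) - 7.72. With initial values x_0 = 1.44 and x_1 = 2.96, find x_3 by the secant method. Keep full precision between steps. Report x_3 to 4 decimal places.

1.9433

f(x_0) = -3.499304, f(x_1) = 11.577972
x_2 = 2.960000 - (11.577972)·(2.960000 - 1.440000)/(11.577972 - (-3.499304)) = 1.792779; f(x_2) = -1.713881
x_3 = 1.792779 - (-1.713881)·(1.792779 - 2.960000)/(-1.713881 - (11.577972)) = 1.943283; f(x_3) = -0.738367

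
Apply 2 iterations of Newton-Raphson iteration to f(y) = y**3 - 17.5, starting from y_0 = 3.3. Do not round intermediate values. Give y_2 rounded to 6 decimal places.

f'(y) = 3y**2
y_0 = 3.300000: f = 18.437000, f' = 32.670000 → y_1 = 3.300000 - (18.437000)/(32.670000) = 2.735660
y_1 = 2.735660: f = 2.973221, f' = 22.451501 → y_2 = 2.735660 - (2.973221)/(22.451501) = 2.603231

2.603231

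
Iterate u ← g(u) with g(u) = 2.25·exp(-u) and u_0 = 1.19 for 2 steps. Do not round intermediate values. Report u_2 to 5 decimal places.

1.13477

u_1 = g(1.190000) = 0.684498
u_2 = g(0.684498) = 1.134773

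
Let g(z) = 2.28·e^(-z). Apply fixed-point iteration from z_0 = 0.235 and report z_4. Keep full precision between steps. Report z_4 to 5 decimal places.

z_1 = g(0.235000) = 1.802502
z_2 = g(1.802502) = 0.375940
z_3 = g(0.375940) = 1.565547
z_4 = g(1.565547) = 0.476460

0.47646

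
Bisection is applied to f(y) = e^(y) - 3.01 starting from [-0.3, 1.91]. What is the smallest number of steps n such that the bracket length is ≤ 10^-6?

Initial width b − a = 1.91 − -0.3 = 2.210000.
After n steps the width is (b−a)/2^n; need (b−a)/2^n ≤ 10^-6.
So n ≥ log₂(2.210000/10^-6) = log₂(2210000.0000) ≈ 21.0756.
Hence n = 22.

22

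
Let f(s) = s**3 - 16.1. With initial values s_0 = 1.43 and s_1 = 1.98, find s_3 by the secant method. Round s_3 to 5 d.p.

2.43587

Secant update: s_(k+1) = s_k − f(s_k)·(s_k − s_(k-1))/(f(s_k) − f(s_(k-1))).
f(s_0) = -13.175793, f(s_1) = -8.337608
s_2 = 1.980000 - (-8.337608)·(1.980000 - 1.430000)/(-8.337608 - (-13.175793)) = 2.927811; f(s_2) = 8.997419
s_3 = 2.927811 - (8.997419)·(2.927811 - 1.980000)/(8.997419 - (-8.337608)) = 2.435868; f(s_3) = -1.646901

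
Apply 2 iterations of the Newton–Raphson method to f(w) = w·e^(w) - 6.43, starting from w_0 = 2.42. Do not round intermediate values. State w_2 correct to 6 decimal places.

f'(w) = (w + 1)·e^(w)
w_0 = 2.420000: f = 20.784980, f' = 38.460839 → w_1 = 2.420000 - (20.784980)/(38.460839) = 1.879581
w_1 = 1.879581: f = 5.882678, f' = 18.863435 → w_2 = 1.879581 - (5.882678)/(18.863435) = 1.567725

1.567725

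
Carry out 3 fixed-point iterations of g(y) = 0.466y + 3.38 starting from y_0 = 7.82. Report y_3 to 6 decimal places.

6.480410

y_1 = g(7.820000) = 7.024120
y_2 = g(7.024120) = 6.653240
y_3 = g(6.653240) = 6.480410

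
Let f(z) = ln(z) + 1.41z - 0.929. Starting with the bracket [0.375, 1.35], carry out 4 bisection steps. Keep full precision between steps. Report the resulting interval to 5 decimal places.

f(0.375000) = -1.381079, f(1.350000) = 1.274605 (opposite signs)
step 1: m = 0.862500, f(m) = 0.139205 > 0 → root in [0.375000, 0.862500]
step 2: m = 0.618750, f(m) = -0.536616 < 0 → root in [0.618750, 0.862500]
step 3: m = 0.740625, f(m) = -0.184980 < 0 → root in [0.740625, 0.862500]
step 4: m = 0.801563, f(m) = -0.019989 < 0 → root in [0.801563, 0.862500]

[0.80156, 0.86250]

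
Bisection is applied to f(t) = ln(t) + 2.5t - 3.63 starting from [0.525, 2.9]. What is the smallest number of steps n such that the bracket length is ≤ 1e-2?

Initial width b − a = 2.9 − 0.525 = 2.375000.
After n steps the width is (b−a)/2^n; need (b−a)/2^n ≤ 1e-2.
So n ≥ log₂(2.375000/1e-2) = log₂(237.5000) ≈ 7.8918.
Hence n = 8.

8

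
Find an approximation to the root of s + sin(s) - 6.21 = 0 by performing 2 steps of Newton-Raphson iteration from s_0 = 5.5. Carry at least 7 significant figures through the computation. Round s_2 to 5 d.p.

6.24656

Newton update: s ← s − f(s)/f'(s).
f'(s) = 1 + cos(s)
s_0 = 5.500000: f = -1.415540, f' = 1.708670 → s_1 = 5.500000 - (-1.415540)/(1.708670) = 6.328446
s_1 = 6.328446: f = 0.163691, f' = 1.998976 → s_2 = 6.328446 - (0.163691)/(1.998976) = 6.246558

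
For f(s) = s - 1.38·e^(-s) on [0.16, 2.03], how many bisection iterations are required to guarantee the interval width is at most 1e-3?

11

Initial width b − a = 2.03 − 0.16 = 1.870000.
After n steps the width is (b−a)/2^n; need (b−a)/2^n ≤ 1e-3.
So n ≥ log₂(1.870000/1e-3) = log₂(1870.0000) ≈ 10.8688.
Hence n = 11.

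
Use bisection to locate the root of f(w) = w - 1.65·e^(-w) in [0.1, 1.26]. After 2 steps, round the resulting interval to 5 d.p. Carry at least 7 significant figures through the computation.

[0.68000, 0.97000]

f(0.100000) = -1.392982, f(1.260000) = 0.791971 (opposite signs)
step 1: m = 0.680000, f(m) = -0.155918 < 0 → root in [0.680000, 1.260000]
step 2: m = 0.970000, f(m) = 0.344513 > 0 → root in [0.680000, 0.970000]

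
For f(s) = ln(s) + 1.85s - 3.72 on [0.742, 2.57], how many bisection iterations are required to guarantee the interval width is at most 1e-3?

Initial width b − a = 2.57 − 0.742 = 1.828000.
After n steps the width is (b−a)/2^n; need (b−a)/2^n ≤ 1e-3.
So n ≥ log₂(1.828000/1e-3) = log₂(1828.0000) ≈ 10.8361.
Hence n = 11.

11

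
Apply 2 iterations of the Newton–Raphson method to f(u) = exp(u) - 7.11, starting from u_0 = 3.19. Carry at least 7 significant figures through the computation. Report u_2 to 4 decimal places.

f'(u) = exp(u)
u_0 = 3.190000: f = 17.178427, f' = 24.288427 → u_1 = 3.190000 - (17.178427)/(24.288427) = 2.482732
u_1 = 2.482732: f = 4.863933, f' = 11.973933 → u_2 = 2.482732 - (4.863933)/(11.973933) = 2.076522

2.0765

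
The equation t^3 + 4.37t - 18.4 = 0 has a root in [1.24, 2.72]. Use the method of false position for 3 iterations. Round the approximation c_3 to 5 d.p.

f(1.240000) = -11.074576, f(2.720000) = 13.610048
step 1: c = 1.903991, f(c) = -3.177243 < 0 → new bracket [1.903991, 2.720000]
step 2: c = 2.058433, f(c) = -0.682767 < 0 → new bracket [2.058433, 2.720000]
step 3: c = 2.090036, f(c) = -0.136743 < 0 → new bracket [2.090036, 2.720000]

2.09004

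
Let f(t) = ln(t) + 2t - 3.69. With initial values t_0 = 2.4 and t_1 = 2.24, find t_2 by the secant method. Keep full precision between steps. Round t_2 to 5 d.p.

Secant update: t_(k+1) = t_k − f(t_k)·(t_k − t_(k-1))/(f(t_k) − f(t_(k-1))).
f(t_0) = 1.985469, f(t_1) = 1.596476
t_2 = 2.240000 - (1.596476)·(2.240000 - 2.400000)/(1.596476 - (1.985469)) = 1.583340; f(t_2) = -0.063784

1.58334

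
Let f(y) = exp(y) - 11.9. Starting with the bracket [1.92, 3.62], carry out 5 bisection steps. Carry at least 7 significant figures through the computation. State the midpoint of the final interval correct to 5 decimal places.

f(1.920000) = -5.079042, f(3.620000) = 25.437568 (opposite signs)
step 1: m = 2.770000, f(m) = 4.058634 > 0 → root in [1.920000, 2.770000]
step 2: m = 2.345000, f(m) = -1.466727 < 0 → root in [2.345000, 2.770000]
step 3: m = 2.557500, f(m) = 1.003518 > 0 → root in [2.345000, 2.557500]
step 4: m = 2.451250, f(m) = -0.297159 < 0 → root in [2.451250, 2.557500]
step 5: m = 2.504375, f(m) = 0.335909 > 0 → root in [2.451250, 2.504375]
Midpoint of [2.451250, 2.504375] = 2.477812

2.47781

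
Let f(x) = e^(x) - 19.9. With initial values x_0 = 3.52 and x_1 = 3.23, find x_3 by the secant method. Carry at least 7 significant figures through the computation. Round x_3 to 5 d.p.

f(x_0) = 13.884428, f(x_1) = 5.379657
x_2 = 3.230000 - (5.379657)·(3.230000 - 3.520000)/(5.379657 - (13.884428)) = 3.046562; f(x_2) = 1.142869
x_3 = 3.046562 - (1.142869)·(3.046562 - 3.230000)/(1.142869 - (5.379657)) = 2.997079; f(x_3) = 0.126962

2.99708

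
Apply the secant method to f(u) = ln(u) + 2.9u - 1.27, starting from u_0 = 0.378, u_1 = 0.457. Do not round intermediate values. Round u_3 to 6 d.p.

0.608197

Secant update: u_(k+1) = u_k − f(u_k)·(u_k − u_(k-1))/(f(u_k) − f(u_(k-1))).
f(u_0) = -1.146661, f(u_1) = -0.727772
u_2 = 0.457000 - (-0.727772)·(0.457000 - 0.378000)/(-0.727772 - (-1.146661)) = 0.594253; f(u_2) = -0.067114
u_3 = 0.594253 - (-0.067114)·(0.594253 - 0.457000)/(-0.067114 - (-0.727772)) = 0.608197; f(u_3) = -0.003487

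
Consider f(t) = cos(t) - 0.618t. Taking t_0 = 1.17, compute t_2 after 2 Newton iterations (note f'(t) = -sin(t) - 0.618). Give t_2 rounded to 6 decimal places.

0.946224

Newton update: t ← t − f(t)/f'(t).
t_0 = 1.170000: f = -0.332908, f' = -1.538751 → t_1 = 1.170000 - (-0.332908)/(-1.538751) = 0.953650
t_1 = 0.953650: f = -0.010646, f' = -1.433533 → t_2 = 0.953650 - (-0.010646)/(-1.433533) = 0.946224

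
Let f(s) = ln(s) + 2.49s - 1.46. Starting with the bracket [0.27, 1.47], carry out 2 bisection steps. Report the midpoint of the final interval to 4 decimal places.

0.7200

f(0.270000) = -2.097033, f(1.470000) = 2.585562 (opposite signs)
step 1: m = 0.870000, f(m) = 0.567038 > 0 → root in [0.270000, 0.870000]
step 2: m = 0.570000, f(m) = -0.602819 < 0 → root in [0.570000, 0.870000]
Midpoint of [0.570000, 0.870000] = 0.720000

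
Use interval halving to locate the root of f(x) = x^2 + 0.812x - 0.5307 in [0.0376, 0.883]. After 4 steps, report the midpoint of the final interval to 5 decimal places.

f(0.037600) = -0.498755, f(0.883000) = 0.965985 (opposite signs)
step 1: m = 0.460300, f(m) = 0.054940 > 0 → root in [0.037600, 0.460300]
step 2: m = 0.248950, f(m) = -0.266576 < 0 → root in [0.248950, 0.460300]
step 3: m = 0.354625, f(m) = -0.116986 < 0 → root in [0.354625, 0.460300]
step 4: m = 0.407462, f(m) = -0.033815 < 0 → root in [0.407462, 0.460300]
Midpoint of [0.407462, 0.460300] = 0.433881

0.43388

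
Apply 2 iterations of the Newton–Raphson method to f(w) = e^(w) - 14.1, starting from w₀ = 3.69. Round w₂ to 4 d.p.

2.7152

Newton update: w ← w − f(w)/f'(w).
f'(w) = e^(w)
w_0 = 3.690000: f = 25.944847, f' = 40.044847 → w_1 = 3.690000 - (25.944847)/(40.044847) = 3.042105
w_1 = 3.042105: f = 6.849300, f' = 20.949300 → w_2 = 3.042105 - (6.849300)/(20.949300) = 2.715159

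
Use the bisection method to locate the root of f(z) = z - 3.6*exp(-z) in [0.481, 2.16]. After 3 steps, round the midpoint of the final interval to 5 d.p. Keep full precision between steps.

f(0.481000) = -1.744394, f(2.160000) = 1.744830 (opposite signs)
step 1: m = 1.320500, f(m) = 0.359294 > 0 → root in [0.481000, 1.320500]
step 2: m = 0.900750, f(m) = -0.561803 < 0 → root in [0.900750, 1.320500]
step 3: m = 1.110625, f(m) = -0.075046 < 0 → root in [1.110625, 1.320500]
Midpoint of [1.110625, 1.320500] = 1.215562

1.21556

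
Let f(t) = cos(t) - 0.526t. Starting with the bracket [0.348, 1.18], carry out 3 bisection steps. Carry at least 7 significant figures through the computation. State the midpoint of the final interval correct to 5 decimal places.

f(0.348000) = 0.757009, f(1.180000) = -0.239755 (opposite signs)
step 1: m = 0.764000, f(m) = 0.320211 > 0 → root in [0.764000, 1.180000]
step 2: m = 0.972000, f(m) = 0.052377 > 0 → root in [0.972000, 1.180000]
step 3: m = 1.076000, f(m) = -0.091124 < 0 → root in [0.972000, 1.076000]
Midpoint of [0.972000, 1.076000] = 1.024000

1.02400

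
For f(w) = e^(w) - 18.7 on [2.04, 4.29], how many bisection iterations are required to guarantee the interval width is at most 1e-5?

18

Initial width b − a = 4.29 − 2.04 = 2.250000.
After n steps the width is (b−a)/2^n; need (b−a)/2^n ≤ 1e-5.
So n ≥ log₂(2.250000/1e-5) = log₂(225000.0000) ≈ 17.7796.
Hence n = 18.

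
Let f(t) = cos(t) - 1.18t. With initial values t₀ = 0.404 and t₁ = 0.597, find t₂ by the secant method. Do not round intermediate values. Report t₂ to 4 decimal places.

Secant update: t_(k+1) = t_k − f(t_k)·(t_k − t_(k-1))/(f(t_k) − f(t_(k-1))).
f(t_0) = 0.442776, f(t_1) = 0.122566
t_2 = 0.597000 - (0.122566)·(0.597000 - 0.404000)/(0.122566 - (0.442776)) = 0.670874; f(t_2) = -0.008353

0.6709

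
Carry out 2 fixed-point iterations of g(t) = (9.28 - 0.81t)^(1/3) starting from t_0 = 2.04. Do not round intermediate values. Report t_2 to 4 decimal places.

1.9734

t_1 = g(2.040000) = 1.968472
t_2 = g(1.968472) = 1.973444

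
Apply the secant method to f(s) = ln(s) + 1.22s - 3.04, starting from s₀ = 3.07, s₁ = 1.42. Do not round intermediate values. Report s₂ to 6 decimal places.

f(s_0) = 1.827078, f(s_1) = -0.956943
s_2 = 1.420000 - (-0.956943)·(1.420000 - 3.070000)/(-0.956943 - (1.827078)) = 1.987150; f(s_2) = 0.071024

1.987150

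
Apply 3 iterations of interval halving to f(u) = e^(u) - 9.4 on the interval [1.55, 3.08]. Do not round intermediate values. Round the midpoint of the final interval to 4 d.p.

2.2194

f(1.550000) = -4.688530, f(3.080000) = 12.358402 (opposite signs)
step 1: m = 2.315000, f(m) = 0.724923 > 0 → root in [1.550000, 2.315000]
step 2: m = 1.932500, f(m) = -2.493244 < 0 → root in [1.932500, 2.315000]
step 3: m = 2.123750, f(m) = -1.037562 < 0 → root in [2.123750, 2.315000]
Midpoint of [2.123750, 2.315000] = 2.219375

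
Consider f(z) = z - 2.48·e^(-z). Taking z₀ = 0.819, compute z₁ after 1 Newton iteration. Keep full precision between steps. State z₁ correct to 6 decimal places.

0.950063

f'(z) = 1 + 2.48·e^(-z)
z_0 = 0.819000: f = -0.274363, f' = 2.093363 → z_1 = 0.819000 - (-0.274363)/(2.093363) = 0.950063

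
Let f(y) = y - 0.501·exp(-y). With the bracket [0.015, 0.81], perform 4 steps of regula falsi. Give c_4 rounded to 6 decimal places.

0.352256

f(0.015000) = -0.478541, f(0.810000) = 0.587126
step 1: c = 0.371997, f(c) = 0.026630 > 0 → new bracket [0.015000, 0.371997]
step 2: c = 0.353178, f(c) = 0.001250 > 0 → new bracket [0.015000, 0.353178]
step 3: c = 0.352297, f(c) = 0.000059 > 0 → new bracket [0.015000, 0.352297]
step 4: c = 0.352256, f(c) = 0.000003 > 0 → new bracket [0.015000, 0.352256]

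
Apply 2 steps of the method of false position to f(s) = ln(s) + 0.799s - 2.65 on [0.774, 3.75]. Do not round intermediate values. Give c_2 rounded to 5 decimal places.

2.32073

f(0.774000) = -2.287757, f(3.750000) = 1.668006
step 1: c = 2.495126, f(c) = 0.257945 > 0 → new bracket [0.774000, 2.495126]
step 2: c = 2.320732, f(c) = 0.046147 > 0 → new bracket [0.774000, 2.320732]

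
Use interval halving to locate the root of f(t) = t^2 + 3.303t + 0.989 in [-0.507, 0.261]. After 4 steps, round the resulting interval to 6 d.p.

f(-0.507000) = -0.428572, f(0.261000) = 1.919204 (opposite signs)
step 1: m = -0.123000, f(m) = 0.597860 > 0 → root in [-0.507000, -0.123000]
step 2: m = -0.315000, f(m) = 0.047780 > 0 → root in [-0.507000, -0.315000]
step 3: m = -0.411000, f(m) = -0.199612 < 0 → root in [-0.411000, -0.315000]
step 4: m = -0.363000, f(m) = -0.078220 < 0 → root in [-0.363000, -0.315000]

[-0.363000, -0.315000]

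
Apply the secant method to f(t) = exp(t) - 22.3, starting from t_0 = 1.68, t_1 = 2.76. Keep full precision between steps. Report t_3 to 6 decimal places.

f(t_0) = -16.934444, f(t_1) = -6.500157
t_2 = 2.760000 - (-6.500157)·(2.760000 - 1.680000)/(-6.500157 - (-16.934444)) = 3.432798; f(t_2) = 8.663163
t_3 = 3.432798 - (8.663163)·(3.432798 - 2.760000)/(8.663163 - (-6.500157)) = 3.048413; f(t_3) = -1.218145

3.048413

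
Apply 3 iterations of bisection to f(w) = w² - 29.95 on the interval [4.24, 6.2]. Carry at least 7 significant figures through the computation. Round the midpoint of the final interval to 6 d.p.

f(4.240000) = -11.972400, f(6.200000) = 8.490000 (opposite signs)
step 1: m = 5.220000, f(m) = -2.701600 < 0 → root in [5.220000, 6.200000]
step 2: m = 5.710000, f(m) = 2.654100 > 0 → root in [5.220000, 5.710000]
step 3: m = 5.465000, f(m) = -0.083775 < 0 → root in [5.465000, 5.710000]
Midpoint of [5.465000, 5.710000] = 5.587500

5.587500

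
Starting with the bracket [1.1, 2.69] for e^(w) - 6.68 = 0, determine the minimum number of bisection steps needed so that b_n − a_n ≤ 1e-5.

Initial width b − a = 2.69 − 1.1 = 1.590000.
After n steps the width is (b−a)/2^n; need (b−a)/2^n ≤ 1e-5.
So n ≥ log₂(1.590000/1e-5) = log₂(159000.0000) ≈ 17.2787.
Hence n = 18.

18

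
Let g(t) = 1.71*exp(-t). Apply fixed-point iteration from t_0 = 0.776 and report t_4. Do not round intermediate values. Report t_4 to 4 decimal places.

0.7799

t_1 = g(0.776000) = 0.787016
t_2 = g(0.787016) = 0.778394
t_3 = g(0.778394) = 0.785134
t_4 = g(0.785134) = 0.779860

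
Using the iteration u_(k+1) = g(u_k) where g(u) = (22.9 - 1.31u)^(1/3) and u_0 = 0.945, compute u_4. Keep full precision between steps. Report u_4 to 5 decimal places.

2.68611

u_1 = g(0.945000) = 2.787618
u_2 = g(2.787618) = 2.679972
u_3 = g(2.679972) = 2.686500
u_4 = g(2.686500) = 2.686105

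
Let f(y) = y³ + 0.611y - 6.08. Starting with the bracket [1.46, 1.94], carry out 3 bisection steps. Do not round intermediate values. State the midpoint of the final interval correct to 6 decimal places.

1.730000

f(1.460000) = -2.075804, f(1.940000) = 2.406724 (opposite signs)
step 1: m = 1.700000, f(m) = -0.128300 < 0 → root in [1.700000, 1.940000]
step 2: m = 1.820000, f(m) = 1.060588 > 0 → root in [1.700000, 1.820000]
step 3: m = 1.760000, f(m) = 0.447136 > 0 → root in [1.700000, 1.760000]
Midpoint of [1.700000, 1.760000] = 1.730000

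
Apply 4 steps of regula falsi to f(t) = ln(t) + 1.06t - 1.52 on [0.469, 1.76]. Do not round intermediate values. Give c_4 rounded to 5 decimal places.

1.23554

f(0.469000) = -1.780013, f(1.760000) = 0.910914
step 1: c = 1.322980, f(c) = 0.162245 > 0 → new bracket [0.469000, 1.322980]
step 2: c = 1.251643, f(c) = 0.031199 > 0 → new bracket [0.469000, 1.251643]
step 3: c = 1.238162, f(c) = 0.006079 > 0 → new bracket [0.469000, 1.238162]
step 4: c = 1.235544, f(c) = 0.001188 > 0 → new bracket [0.469000, 1.235544]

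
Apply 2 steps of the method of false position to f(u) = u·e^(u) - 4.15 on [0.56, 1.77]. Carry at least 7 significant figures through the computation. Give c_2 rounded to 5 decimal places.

1.13159

False-position update: c = (a·f(b) − b·f(a))/(f(b) − f(a)); replace the endpoint whose sign matches f(c).
f(0.560000) = -3.169623, f(1.770000) = 6.241410
step 1: c = 0.967526, f(c) = -1.604025 < 0 → new bracket [0.967526, 1.770000]
step 2: c = 1.131595, f(c) = -0.641381 < 0 → new bracket [1.131595, 1.770000]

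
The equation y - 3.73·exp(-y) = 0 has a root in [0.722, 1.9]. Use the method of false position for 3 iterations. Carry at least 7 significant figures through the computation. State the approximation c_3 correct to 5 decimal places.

f(0.722000) = -1.089958, f(1.900000) = 1.342109
step 1: c = 1.249934, f(c) = 0.181200 > 0 → new bracket [0.722000, 1.249934]
step 2: c = 1.174678, f(c) = 0.022413 > 0 → new bracket [0.722000, 1.174678]
step 3: c = 1.165557, f(c) = 0.002734 > 0 → new bracket [0.722000, 1.165557]

1.16556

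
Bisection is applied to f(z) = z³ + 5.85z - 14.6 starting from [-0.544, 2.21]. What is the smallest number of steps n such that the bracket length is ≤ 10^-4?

15

Initial width b − a = 2.21 − -0.544 = 2.754000.
After n steps the width is (b−a)/2^n; need (b−a)/2^n ≤ 10^-4.
So n ≥ log₂(2.754000/10^-4) = log₂(27540.0000) ≈ 14.7492.
Hence n = 15.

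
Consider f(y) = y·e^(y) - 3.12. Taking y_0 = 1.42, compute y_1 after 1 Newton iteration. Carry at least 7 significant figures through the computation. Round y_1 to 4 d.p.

1.1449

Newton update: y ← y − f(y)/f'(y).
f'(y) = (y + 1)·e^(y)
y_0 = 1.420000: f = 2.754711, f' = 10.011831 → y_1 = 1.420000 - (2.754711)/(10.011831) = 1.144854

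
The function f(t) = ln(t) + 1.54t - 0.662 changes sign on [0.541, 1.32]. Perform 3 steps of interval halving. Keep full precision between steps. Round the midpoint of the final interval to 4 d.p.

0.6871

f(0.541000) = -0.443196, f(1.320000) = 1.648432 (opposite signs)
step 1: m = 0.930500, f(m) = 0.698937 > 0 → root in [0.541000, 0.930500]
step 2: m = 0.735750, f(m) = 0.164190 > 0 → root in [0.541000, 0.735750]
step 3: m = 0.638375, f(m) = -0.127732 < 0 → root in [0.638375, 0.735750]
Midpoint of [0.638375, 0.735750] = 0.687063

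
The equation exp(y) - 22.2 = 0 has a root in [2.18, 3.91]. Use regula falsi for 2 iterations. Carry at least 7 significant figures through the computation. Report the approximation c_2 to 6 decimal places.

False-position update: c = (a·f(b) − b·f(a))/(f(b) − f(a)); replace the endpoint whose sign matches f(c).
f(2.180000) = -13.353694, f(3.910000) = 27.698952
step 1: c = 2.742738, f(c) = -6.670551 < 0 → new bracket [2.742738, 3.910000]
step 2: c = 2.969284, f(c) = -2.722025 < 0 → new bracket [2.969284, 3.910000]

2.969284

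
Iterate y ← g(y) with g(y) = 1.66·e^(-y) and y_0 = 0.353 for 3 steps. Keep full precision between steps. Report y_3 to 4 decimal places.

y_1 = g(0.353000) = 1.166278
y_2 = g(1.166278) = 0.517130
y_3 = g(0.517130) = 0.989740

0.9897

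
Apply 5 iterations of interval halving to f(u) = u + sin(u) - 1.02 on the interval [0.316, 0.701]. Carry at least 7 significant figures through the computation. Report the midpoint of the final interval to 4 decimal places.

0.5265

f(0.316000) = -0.393233, f(0.701000) = 0.325982 (opposite signs)
step 1: m = 0.508500, f(m) = -0.024632 < 0 → root in [0.508500, 0.701000]
step 2: m = 0.604750, f(m) = 0.153306 > 0 → root in [0.508500, 0.604750]
step 3: m = 0.556625, f(m) = 0.064949 > 0 → root in [0.508500, 0.556625]
step 4: m = 0.532562, f(m) = 0.020305 > 0 → root in [0.508500, 0.532562]
step 5: m = 0.520531, f(m) = -0.002128 < 0 → root in [0.520531, 0.532562]
Midpoint of [0.520531, 0.532562] = 0.526547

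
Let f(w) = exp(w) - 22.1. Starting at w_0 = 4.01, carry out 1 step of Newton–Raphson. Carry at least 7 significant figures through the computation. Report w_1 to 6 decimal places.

f'(w) = exp(w)
w_0 = 4.010000: f = 33.046871, f' = 55.146871 → w_1 = 4.010000 - (33.046871)/(55.146871) = 3.410748

3.410748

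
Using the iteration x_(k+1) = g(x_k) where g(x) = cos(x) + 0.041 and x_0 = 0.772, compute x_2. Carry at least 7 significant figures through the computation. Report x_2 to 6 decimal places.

0.767544

x_1 = g(0.772000) = 0.757517
x_2 = g(0.757517) = 0.767544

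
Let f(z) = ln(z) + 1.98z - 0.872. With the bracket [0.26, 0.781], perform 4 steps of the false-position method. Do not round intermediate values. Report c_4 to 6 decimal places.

0.654637

False-position update: c = (a·f(b) − b·f(a))/(f(b) − f(a)); replace the endpoint whose sign matches f(c).
f(0.260000) = -1.704274, f(0.781000) = 0.427200
step 1: c = 0.676579, f(c) = 0.076919 > 0 → new bracket [0.260000, 0.676579]
step 2: c = 0.658589, f(c) = 0.014351 > 0 → new bracket [0.260000, 0.658589]
step 3: c = 0.655261, f(c) = 0.002694 > 0 → new bracket [0.260000, 0.655261]
step 4: c = 0.654637, f(c) = 0.000506 > 0 → new bracket [0.260000, 0.654637]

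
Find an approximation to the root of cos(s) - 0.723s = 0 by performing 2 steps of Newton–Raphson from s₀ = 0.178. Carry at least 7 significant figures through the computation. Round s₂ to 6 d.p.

f'(s) = -sin(s) - 0.723
s_0 = 0.178000: f = 0.855506, f' = -0.900062 → s_1 = 0.178000 - (0.855506)/(-0.900062) = 1.128497
s_1 = 1.128497: f = -0.387885, f' = -1.626770 → s_2 = 1.128497 - (-0.387885)/(-1.626770) = 0.890058

0.890058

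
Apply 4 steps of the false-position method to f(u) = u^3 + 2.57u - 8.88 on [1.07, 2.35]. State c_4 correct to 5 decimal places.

1.66024

False-position update: c = (a·f(b) − b·f(a))/(f(b) − f(a)); replace the endpoint whose sign matches f(c).
f(1.070000) = -4.905057, f(2.350000) = 10.137375
step 1: c = 1.487384, f(c) = -1.766865 < 0 → new bracket [1.487384, 2.350000]
step 2: c = 1.615416, f(c) = -0.512838 < 0 → new bracket [1.615416, 2.350000]
step 3: c = 1.650789, f(c) = -0.138904 < 0 → new bracket [1.650789, 2.350000]
step 4: c = 1.660240, f(c) = -0.036905 < 0 → new bracket [1.660240, 2.350000]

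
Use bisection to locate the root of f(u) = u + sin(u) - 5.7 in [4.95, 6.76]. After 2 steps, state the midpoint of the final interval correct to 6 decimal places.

f(4.950000) = -1.721903, f(6.760000) = 1.518951 (opposite signs)
step 1: m = 5.855000, f(m) = -0.260221 < 0 → root in [5.855000, 6.760000]
step 2: m = 6.307500, f(m) = 0.631812 > 0 → root in [5.855000, 6.307500]
Midpoint of [5.855000, 6.307500] = 6.081250

6.081250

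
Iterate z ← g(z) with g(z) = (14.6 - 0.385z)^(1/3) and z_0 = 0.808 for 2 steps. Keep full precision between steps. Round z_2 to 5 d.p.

z_1 = g(0.808000) = 2.426609
z_2 = g(2.426609) = 2.390807

2.39081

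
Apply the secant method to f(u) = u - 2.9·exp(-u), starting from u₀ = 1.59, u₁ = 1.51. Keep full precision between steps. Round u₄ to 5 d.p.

1.03273

f(u_0) = 0.998616, f(u_1) = 0.869361
u_2 = 1.510000 - (0.869361)·(1.510000 - 1.590000)/(0.869361 - (0.998616)) = 0.971924; f(u_2) = -0.125305
u_3 = 0.971924 - (-0.125305)·(0.971924 - 1.510000)/(-0.125305 - (0.869361)) = 1.039709; f(u_3) = 0.014391
u_4 = 1.039709 - (0.014391)·(1.039709 - 0.971924)/(0.014391 - (-0.125305)) = 1.032725; f(u_4) = 0.000223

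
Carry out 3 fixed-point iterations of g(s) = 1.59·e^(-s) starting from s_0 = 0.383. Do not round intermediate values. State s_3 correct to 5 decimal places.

0.92865

s_1 = g(0.383000) = 1.084083
s_2 = g(1.084083) = 0.537757
s_3 = g(0.537757) = 0.928650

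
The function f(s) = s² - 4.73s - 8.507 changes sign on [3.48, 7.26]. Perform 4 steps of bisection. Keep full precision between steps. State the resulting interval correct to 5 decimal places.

[6.07875, 6.31500]

f(3.480000) = -12.857000, f(7.260000) = 9.860800 (opposite signs)
step 1: m = 5.370000, f(m) = -5.070200 < 0 → root in [5.370000, 7.260000]
step 2: m = 6.315000, f(m) = 1.502275 > 0 → root in [5.370000, 6.315000]
step 3: m = 5.842500, f(m) = -2.007219 < 0 → root in [5.842500, 6.315000]
step 4: m = 6.078750, f(m) = -0.308286 < 0 → root in [6.078750, 6.315000]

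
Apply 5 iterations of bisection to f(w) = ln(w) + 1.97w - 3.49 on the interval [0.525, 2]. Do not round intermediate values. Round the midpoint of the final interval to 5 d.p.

f(0.525000) = -3.100107, f(2.000000) = 1.143147 (opposite signs)
step 1: m = 1.262500, f(m) = -0.769781 < 0 → root in [1.262500, 2.000000]
step 2: m = 1.631250, f(m) = 0.212909 > 0 → root in [1.262500, 1.631250]
step 3: m = 1.446875, f(m) = -0.270250 < 0 → root in [1.446875, 1.631250]
step 4: m = 1.539062, f(m) = -0.026873 < 0 → root in [1.539062, 1.631250]
step 5: m = 1.585156, f(m) = 0.093441 > 0 → root in [1.539062, 1.585156]
Midpoint of [1.539062, 1.585156] = 1.562109

1.56211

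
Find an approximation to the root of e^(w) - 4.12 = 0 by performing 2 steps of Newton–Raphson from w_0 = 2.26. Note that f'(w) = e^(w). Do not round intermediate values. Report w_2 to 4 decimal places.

1.4502

w_0 = 2.260000: f = 5.463089, f' = 9.583089 → w_1 = 2.260000 - (5.463089)/(9.583089) = 1.689924
w_1 = 1.689924: f = 1.299069, f' = 5.419069 → w_2 = 1.689924 - (1.299069)/(5.419069) = 1.450202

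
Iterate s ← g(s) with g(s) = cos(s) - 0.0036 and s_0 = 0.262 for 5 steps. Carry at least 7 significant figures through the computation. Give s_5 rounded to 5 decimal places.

0.78372

s_1 = g(0.262000) = 0.962274
s_2 = g(0.962274) = 0.568056
s_3 = g(0.568056) = 0.839349
s_4 = g(0.839349) = 0.664348
s_5 = g(0.664348) = 0.783719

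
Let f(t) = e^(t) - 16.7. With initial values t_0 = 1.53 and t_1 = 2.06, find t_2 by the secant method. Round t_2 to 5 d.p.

f(t_0) = -12.081823, f(t_1) = -8.854030
t_2 = 2.060000 - (-8.854030)·(2.060000 - 1.530000)/(-8.854030 - (-12.081823)) = 3.513822; f(t_2) = 16.876347

3.51382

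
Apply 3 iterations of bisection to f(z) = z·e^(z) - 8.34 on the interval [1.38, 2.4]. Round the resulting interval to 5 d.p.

f(1.380000) = -2.854636, f(2.400000) = 18.115623 (opposite signs)
step 1: m = 1.890000, f(m) = 4.170607 > 0 → root in [1.380000, 1.890000]
step 2: m = 1.635000, f(m) = 0.046664 > 0 → root in [1.380000, 1.635000]
step 3: m = 1.507500, f(m) = -1.532992 < 0 → root in [1.507500, 1.635000]

[1.50750, 1.63500]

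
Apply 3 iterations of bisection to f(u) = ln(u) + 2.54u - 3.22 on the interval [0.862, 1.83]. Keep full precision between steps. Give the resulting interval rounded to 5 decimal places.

[1.10400, 1.22500]

f(0.862000) = -1.179020, f(1.830000) = 2.032516 (opposite signs)
step 1: m = 1.346000, f(m) = 0.495977 > 0 → root in [0.862000, 1.346000]
step 2: m = 1.104000, f(m) = -0.316900 < 0 → root in [1.104000, 1.346000]
step 3: m = 1.225000, f(m) = 0.094441 > 0 → root in [1.104000, 1.225000]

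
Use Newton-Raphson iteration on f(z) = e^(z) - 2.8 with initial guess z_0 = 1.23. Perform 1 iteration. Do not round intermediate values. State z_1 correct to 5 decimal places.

1.04842

Newton update: z ← z − f(z)/f'(z).
f'(z) = e^(z)
z_0 = 1.230000: f = 0.621230, f' = 3.421230 → z_1 = 1.230000 - (0.621230)/(3.421230) = 1.048419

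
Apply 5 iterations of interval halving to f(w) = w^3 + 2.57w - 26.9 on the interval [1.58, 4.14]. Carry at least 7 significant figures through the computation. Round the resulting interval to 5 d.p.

[2.70000, 2.78000]

f(1.580000) = -18.895088, f(4.140000) = 54.697744 (opposite signs)
step 1: m = 2.860000, f(m) = 3.843856 > 0 → root in [1.580000, 2.860000]
step 2: m = 2.220000, f(m) = -10.253552 < 0 → root in [2.220000, 2.860000]
step 3: m = 2.540000, f(m) = -3.985136 < 0 → root in [2.540000, 2.860000]
step 4: m = 2.700000, f(m) = -0.278000 < 0 → root in [2.700000, 2.860000]
step 5: m = 2.780000, f(m) = 1.729552 > 0 → root in [2.700000, 2.780000]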